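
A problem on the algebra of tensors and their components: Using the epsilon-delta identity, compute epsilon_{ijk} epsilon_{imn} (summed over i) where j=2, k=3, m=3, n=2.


Using the identity: epsilon_{ijk} epsilon_{imn} = delta_{jm} delta_{kn} - delta_{jn} delta_{km}.
delta_{23} = 0
delta_{32} = 0
delta_{22} = 1
delta_{33} = 1
Result = 0 * 0 - 1 * 1 = 0 - 1 = -1

-1


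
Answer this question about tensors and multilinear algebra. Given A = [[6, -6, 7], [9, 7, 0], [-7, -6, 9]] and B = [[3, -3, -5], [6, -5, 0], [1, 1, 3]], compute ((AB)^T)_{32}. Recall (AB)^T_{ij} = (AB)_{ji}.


(AB)^T_{ij} = (AB)_{ji} = sum_k A_{jk} B_{ki}.
For i=3, j=2 we need (AB)_{23}:
A_{21} * B_{13} = 9 * -5 = -45
A_{22} * B_{23} = 7 * 0 = 0
A_{23} * B_{33} = 0 * 3 = 0
Sum = -45 + 0 + 0 = -45

-45


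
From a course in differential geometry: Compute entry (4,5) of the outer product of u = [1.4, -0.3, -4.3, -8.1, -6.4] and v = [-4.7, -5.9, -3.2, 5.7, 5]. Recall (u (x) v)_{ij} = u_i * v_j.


The outer product entry T_{ij} = u_i * v_j.
We need i=4, j=5.
u_4 = -8.1, v_5 = 5
T_{4,5} = -8.1 * 5 = -40.5

-40.5


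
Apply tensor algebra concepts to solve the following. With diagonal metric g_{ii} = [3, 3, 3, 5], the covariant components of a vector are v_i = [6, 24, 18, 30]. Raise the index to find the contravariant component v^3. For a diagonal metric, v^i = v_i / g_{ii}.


To raise an index with a diagonal metric: v^i = v_i / g_{ii}.
For index 3: v_3 = 18, g_{33} = 3
v^3 = 18 / 3 = 6

6


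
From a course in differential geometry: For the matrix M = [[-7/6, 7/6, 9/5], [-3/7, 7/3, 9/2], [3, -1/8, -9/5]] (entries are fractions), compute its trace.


The trace is the sum of diagonal entries.
Diagonal: M[1,1] = -7/6, M[2,2] = 7/3, M[3,3] = -9/5
Tr(M) = -7/6 + 7/3 + -9/5
Computing step by step:
After adding M[1,1]: -7/6
After adding M[2,2]: 7/6
After adding M[3,3]: -19/30
Tr(M) = -19/30

-19/30


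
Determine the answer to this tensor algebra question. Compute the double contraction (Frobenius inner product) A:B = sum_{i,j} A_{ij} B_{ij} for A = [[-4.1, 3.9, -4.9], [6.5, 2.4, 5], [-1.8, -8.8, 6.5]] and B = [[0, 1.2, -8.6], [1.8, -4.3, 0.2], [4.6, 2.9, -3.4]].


A:B = sum over all i,j of A_{ij} * B_{ij}.
Row 1: -4.1*0=0, 3.9*1.2=4.68, -4.9*-8.6=42.14 => row sum = 46.82
Row 2: 6.5*1.8=11.7, 2.4*-4.3=-10.32, 5*0.2=1 => row sum = 2.38
Row 3: -1.8*4.6=-8.28, -8.8*2.9=-25.52, 6.5*-3.4=-22.1 => row sum = -55.9
Total = 46.82 + 2.38 + -55.9 = -6.7

-6.7


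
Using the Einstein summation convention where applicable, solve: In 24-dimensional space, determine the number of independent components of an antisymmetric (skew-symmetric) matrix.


An antisymmetric rank-2 tensor satisfies A_{ij} = -A_{ji}, so diagonal entries are zero.
The independent components are the upper-triangular entries: C(n, 2) = n(n-1)/2.
n = 24
C(24, 2) = 24 * 23 / 2 = 552 / 2 = 276

276


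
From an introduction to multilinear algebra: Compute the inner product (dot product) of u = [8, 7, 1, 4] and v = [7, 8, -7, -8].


The inner product u . v = sum of u_i * v_i.
Term-by-term: 8 * 7, 7 * 8, 1 * -7, 4 * -8
Products: 56, 56, -7, -32
Sum = 56 + 56 + -7 + -32 = 73

73


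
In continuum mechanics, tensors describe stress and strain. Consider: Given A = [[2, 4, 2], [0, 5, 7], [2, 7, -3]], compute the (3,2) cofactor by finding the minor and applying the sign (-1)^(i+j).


To find cofactor C_{32}, delete row 3 and column 2.
The resulting 2x2 submatrix is: [[2, 2], [0, 7]]
Minor M_{32} = 2*7 - 2*0
  = 14 - 0 = 14
Sign = (-1)^(3+2) = (-1)^5 = -1
Cofactor C_{32} = -1 * 14 = -14

-14


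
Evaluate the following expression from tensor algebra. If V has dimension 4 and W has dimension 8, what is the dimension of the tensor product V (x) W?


The dimension of a tensor product is the product of dimensions.
dim(V) = 4, dim(W) = 8
dim(V (x) W) = 4 * 8 = 32

32


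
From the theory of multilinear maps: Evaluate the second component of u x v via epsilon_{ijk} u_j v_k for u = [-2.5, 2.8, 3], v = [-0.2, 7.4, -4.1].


(u x v)_2 = sum_{j,k} epsilon_{2jk} u_j v_k. Only permutations of (1,2,3) contribute; the two non-zero terms are:
eps_{213} u_1 v_3 = -1 * -2.5 * -4.1 = -10.25
eps_{231} u_3 v_1 = 1 * 3 * -0.2 = -0.6
(u x v)_2 = -10.85

-10.85


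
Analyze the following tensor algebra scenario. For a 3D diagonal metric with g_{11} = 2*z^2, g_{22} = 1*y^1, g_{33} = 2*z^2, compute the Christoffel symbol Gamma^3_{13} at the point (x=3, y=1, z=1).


For a diagonal metric, Gamma^k_{ij} = (1/2) g^{kk} (dg_{ik}/dx_j + dg_{jk}/dx_i - dg_{ij}/dx_k).
The metric is diagonal, so g_{ab} = 0 for a != b.
At the given point: g_{11} = 2, g_{22} = 1, g_{33} = 2
g^{33} = 1/2
dg_{13}/dx_3 = 0 (off-diagonal)
dg_{33}/dx_1 = dg_{33}/dx_1 = 0
dg_{13}/dx_3 = 0 (off-diagonal)
Numerator = 0 + 0 - 0 = 0
Gamma^3_{13} = 0 / (2 * 2) = 0

0


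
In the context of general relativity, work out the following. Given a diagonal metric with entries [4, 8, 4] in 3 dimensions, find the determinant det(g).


For a diagonal metric, the determinant is the product of diagonal entries.
Diagonal entries: 4, 8, 4
det(g) = 4 * 8 * 4 = 128

128


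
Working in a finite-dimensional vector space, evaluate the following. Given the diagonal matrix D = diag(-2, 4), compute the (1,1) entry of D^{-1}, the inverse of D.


For a diagonal matrix, the inverse has entries (D^{-1})_{ii} = 1/d_{ii}.
The diagonal entries are: d_{11} = -2, d_{22} = 4
We need (D^{-1})_{11} = 1/d_{11} = 1/-2 = -1/2

-1/2


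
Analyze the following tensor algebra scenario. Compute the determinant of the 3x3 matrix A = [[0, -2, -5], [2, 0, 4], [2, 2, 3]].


Expanding along the first row, det(A) = a11*M_11 - a12*M_12 + a13*M_13, where M_1j is the (1,j) minor.
Minor M_11 = 0*3 - 4*2 = -8
Minor M_12 = 2*3 - 4*2 = -2
Minor M_13 = 2*2 - 0*2 = 4
det = 0*(-8) - -2*(-2) + -5*(4)
    = 0 - 4 + -20
    = -24

-24


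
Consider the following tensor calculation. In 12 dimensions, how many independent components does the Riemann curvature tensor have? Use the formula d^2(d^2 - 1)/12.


The Riemann tensor in d dimensions has d^2(d^2 - 1)/12 independent components.
d = 12, so d^2 = 144
d^2 - 1 = 143
d^2(d^2 - 1) = 144 * 143 = 20592
Divide by 12: 20592 / 12 = 1716

1716


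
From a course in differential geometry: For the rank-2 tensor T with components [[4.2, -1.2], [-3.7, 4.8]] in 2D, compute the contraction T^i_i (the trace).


The contraction (trace) of a rank-2 tensor is the sum of its diagonal elements.
Diagonal entries: A[1,1] = 4.2, A[2,2] = 4.8
Tr(A) = 4.2 + 4.8 = 9

9


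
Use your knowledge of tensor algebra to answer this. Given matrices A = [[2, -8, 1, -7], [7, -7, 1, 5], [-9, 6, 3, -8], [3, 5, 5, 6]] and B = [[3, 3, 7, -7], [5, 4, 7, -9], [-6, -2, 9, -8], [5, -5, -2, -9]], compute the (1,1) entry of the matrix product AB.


(AB)_{ij} = sum_k A_{ik} B_{kj}.
For i=1, j=1:
A_{11} * B_{11} = 2 * 3 = 6
A_{12} * B_{21} = -8 * 5 = -40
A_{13} * B_{31} = 1 * -6 = -6
A_{14} * B_{41} = -7 * 5 = -35
Sum = 6 + -40 + -6 + -35 = -75

-75


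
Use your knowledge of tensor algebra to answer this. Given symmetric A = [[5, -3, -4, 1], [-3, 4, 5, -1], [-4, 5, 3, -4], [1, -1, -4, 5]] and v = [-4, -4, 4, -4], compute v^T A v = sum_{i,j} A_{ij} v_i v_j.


First compute Av:
(Av)_1 = 5*-4 + -3*-4 + -4*4 + 1*-4 = -28
(Av)_2 = -3*-4 + 4*-4 + 5*4 + -1*-4 = 20
(Av)_3 = -4*-4 + 5*-4 + 3*4 + -4*-4 = 24
(Av)_4 = 1*-4 + -1*-4 + -4*4 + 5*-4 = -36
Av = [-28, 20, 24, -36]
Then v^T (Av) = -4*-28 + -4*20 + 4*24 + -4*-36
= 112 + -80 + 96 + 144 = 272

272


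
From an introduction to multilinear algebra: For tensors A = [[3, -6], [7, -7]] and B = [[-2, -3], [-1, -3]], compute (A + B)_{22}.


Tensor addition is component-wise: (A + B)_{ij} = A_{ij} + B_{ij}.
A_{22} = -7
B_{22} = -3
(A + B)_{22} = -7 + -3 = -10

-10


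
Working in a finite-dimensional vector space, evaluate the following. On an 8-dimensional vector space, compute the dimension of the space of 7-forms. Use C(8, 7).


The dimension of the space of p-forms on an n-dimensional space is C(n, p).
n = 8, p = 7
C(8, 7) = 8! / (7! * 1!) = 8

8


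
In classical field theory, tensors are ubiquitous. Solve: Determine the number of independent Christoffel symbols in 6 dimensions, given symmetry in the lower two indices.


Christoffel symbols Gamma^k_{ij} are symmetric in i,j, so there are d * d(d+1)/2 independent symbols.
d = 6
d(d+1)/2 = 6 * 7 / 2 = 21
Total = 6 * 21 = 126

126


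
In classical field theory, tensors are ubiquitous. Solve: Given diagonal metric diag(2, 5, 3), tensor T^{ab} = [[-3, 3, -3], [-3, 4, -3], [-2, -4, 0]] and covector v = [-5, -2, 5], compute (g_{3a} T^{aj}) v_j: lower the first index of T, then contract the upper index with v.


Step 1: lower the first index. For a diagonal metric, g_{ia} T^{aj} = g_{ii} T^{ij} (no sum on i).
g_{33} = 3
S_3{}^1 = 3 * T^{31} = 3 * -2 = -6
S_3{}^2 = 3 * T^{32} = 3 * -4 = -12
S_3{}^3 = 3 * T^{33} = 3 * 0 = 0
Step 2: contract S_3{}^j with v_j.
S_3{}^1 * v_1 = -6 * -5 = 30
S_3{}^2 * v_2 = -12 * -2 = 24
S_3{}^3 * v_3 = 0 * 5 = 0
Result = 30 + 24 + 0 = 54

54


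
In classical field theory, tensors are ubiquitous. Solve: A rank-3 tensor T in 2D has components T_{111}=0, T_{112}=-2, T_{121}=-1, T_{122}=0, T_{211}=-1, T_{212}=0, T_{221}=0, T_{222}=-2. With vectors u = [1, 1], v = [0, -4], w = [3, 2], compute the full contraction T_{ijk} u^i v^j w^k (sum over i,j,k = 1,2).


S = sum over i,j,k of T_{ijk} u_i v_j w_k. Expanding all 8 terms:
T_{111}*u_1*v_1*w_1 = 0*1*0*3 = 0  (running total: 0)
T_{112}*u_1*v_1*w_2 = -2*1*0*2 = 0  (running total: 0)
T_{121}*u_1*v_2*w_1 = -1*1*-4*3 = 12  (running total: 12)
T_{122}*u_1*v_2*w_2 = 0*1*-4*2 = 0  (running total: 12)
T_{211}*u_2*v_1*w_1 = -1*1*0*3 = 0  (running total: 12)
T_{212}*u_2*v_1*w_2 = 0*1*0*2 = 0  (running total: 12)
T_{221}*u_2*v_2*w_1 = 0*1*-4*3 = 0  (running total: 12)
T_{222}*u_2*v_2*w_2 = -2*1*-4*2 = 16  (running total: 28)
S = 28

28


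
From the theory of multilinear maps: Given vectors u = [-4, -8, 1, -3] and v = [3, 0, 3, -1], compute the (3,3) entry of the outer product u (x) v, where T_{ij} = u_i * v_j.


The outer product entry T_{ij} = u_i * v_j.
We need i=3, j=3.
u_3 = 1, v_3 = 3
T_{3,3} = 1 * 3 = 3

3


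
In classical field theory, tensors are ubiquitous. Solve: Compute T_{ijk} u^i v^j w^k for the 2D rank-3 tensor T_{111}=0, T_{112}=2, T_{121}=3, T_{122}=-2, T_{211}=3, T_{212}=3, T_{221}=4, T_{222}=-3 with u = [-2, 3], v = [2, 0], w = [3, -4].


S = sum over i,j,k of T_{ijk} u_i v_j w_k. Expanding all 8 terms:
T_{111}*u_1*v_1*w_1 = 0*-2*2*3 = 0  (running total: 0)
T_{112}*u_1*v_1*w_2 = 2*-2*2*-4 = 32  (running total: 32)
T_{121}*u_1*v_2*w_1 = 3*-2*0*3 = 0  (running total: 32)
T_{122}*u_1*v_2*w_2 = -2*-2*0*-4 = 0  (running total: 32)
T_{211}*u_2*v_1*w_1 = 3*3*2*3 = 54  (running total: 86)
T_{212}*u_2*v_1*w_2 = 3*3*2*-4 = -72  (running total: 14)
T_{221}*u_2*v_2*w_1 = 4*3*0*3 = 0  (running total: 14)
T_{222}*u_2*v_2*w_2 = -3*3*0*-4 = 0  (running total: 14)
S = 14

14


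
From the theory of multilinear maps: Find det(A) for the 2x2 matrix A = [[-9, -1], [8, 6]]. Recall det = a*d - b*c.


For a 2x2 matrix [[a, b], [c, d]], det = a*d - b*c.
a = -9, b = -1, c = 8, d = 6
a*d = -9 * 6 = -54
b*c = -1 * 8 = -8
det = -54 - -8 = -46

-46


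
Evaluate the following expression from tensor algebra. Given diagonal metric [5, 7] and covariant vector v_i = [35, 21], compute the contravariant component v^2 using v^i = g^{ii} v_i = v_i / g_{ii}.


To raise an index with a diagonal metric: v^i = v_i / g_{ii}.
For index 2: v_2 = 21, g_{22} = 7
v^2 = 21 / 7 = 3

3


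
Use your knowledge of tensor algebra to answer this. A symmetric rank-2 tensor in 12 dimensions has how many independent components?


A symmetric rank-2 tensor in d dimensions has d(d+1)/2 independent components.
d = 12
d(d+1)/2 = 12 * 13 / 2 = 156 / 2 = 78

78


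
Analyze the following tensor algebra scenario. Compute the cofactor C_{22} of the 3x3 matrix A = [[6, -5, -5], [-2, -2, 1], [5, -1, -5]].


To find cofactor C_{22}, delete row 2 and column 2.
The resulting 2x2 submatrix is: [[6, -5], [5, -5]]
Minor M_{22} = 6*-5 - -5*5
  = -30 - -25 = -5
Sign = (-1)^(2+2) = (-1)^4 = 1
Cofactor C_{22} = 1 * -5 = -5

-5


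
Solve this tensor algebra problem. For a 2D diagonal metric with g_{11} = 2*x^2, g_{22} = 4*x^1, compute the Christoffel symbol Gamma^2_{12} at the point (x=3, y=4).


For a diagonal metric, Gamma^k_{ij} = (1/2) g^{kk} (dg_{ik}/dx_j + dg_{jk}/dx_i - dg_{ij}/dx_k).
The metric is diagonal, so g_{ab} = 0 for a != b.
At the given point: g_{11} = 18, g_{22} = 12
g^{22} = 1/12
dg_{12}/dx_2 = 0 (off-diagonal)
dg_{22}/dx_1 = dg_{22}/dx_1 = 4
dg_{12}/dx_2 = 0 (off-diagonal)
Numerator = 0 + 4 - 0 = 4
Gamma^2_{12} = 4 / (2 * 12) = 1/6

1/6


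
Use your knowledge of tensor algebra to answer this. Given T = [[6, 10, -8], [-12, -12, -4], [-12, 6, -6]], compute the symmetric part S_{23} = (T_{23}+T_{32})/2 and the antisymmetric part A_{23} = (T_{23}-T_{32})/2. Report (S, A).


T_{23} = -4
T_{32} = 6
S_{23} = (-4 + 6)/2 = 2/2 = 1
A_{23} = (-4 - 6)/2 = -10/2 = -5
Check: S + A = 1 + -5 = -4 = T_{23}.

(1, -5)


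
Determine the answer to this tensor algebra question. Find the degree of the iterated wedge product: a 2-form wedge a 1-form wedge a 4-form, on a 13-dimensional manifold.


The degree of a wedge product is the sum of the degrees of the individual forms.
Degrees: 2, 1, 4
Total degree = 2 + 1 + 4 = 7

7


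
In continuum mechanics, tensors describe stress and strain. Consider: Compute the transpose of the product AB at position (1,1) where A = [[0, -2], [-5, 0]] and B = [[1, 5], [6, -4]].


(AB)^T_{ij} = (AB)_{ji} = sum_k A_{jk} B_{ki}.
For i=1, j=1 we need (AB)_{11}:
A_{11} * B_{11} = 0 * 1 = 0
A_{12} * B_{21} = -2 * 6 = -12
Sum = 0 + -12 = -12

-12


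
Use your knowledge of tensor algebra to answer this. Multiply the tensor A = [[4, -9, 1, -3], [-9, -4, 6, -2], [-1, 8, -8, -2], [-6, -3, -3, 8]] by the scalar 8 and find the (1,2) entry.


Scalar multiplication: (cA)_{ij} = c * A_{ij}.
c = 8
A_{12} = -9
(cA)_{12} = 8 * -9 = -72

-72


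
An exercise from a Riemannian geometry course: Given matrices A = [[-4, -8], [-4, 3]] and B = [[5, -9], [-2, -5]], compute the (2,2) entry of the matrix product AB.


(AB)_{ij} = sum_k A_{ik} B_{kj}.
For i=2, j=2:
A_{21} * B_{12} = -4 * -9 = 36
A_{22} * B_{22} = 3 * -5 = -15
Sum = 36 + -15 = 21

21


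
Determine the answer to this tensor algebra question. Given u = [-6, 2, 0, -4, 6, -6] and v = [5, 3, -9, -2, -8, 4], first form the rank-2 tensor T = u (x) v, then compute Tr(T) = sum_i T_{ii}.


The outer product gives T_{ij} = u_i v_j.
The trace (contraction) is Tr(T) = sum_i T_{ii} = sum_i u_i v_i.
Diagonal entries:
T_{11} = u_1 * v_1 = -6 * 5 = -30
T_{22} = u_2 * v_2 = 2 * 3 = 6
T_{33} = u_3 * v_3 = 0 * -9 = 0
T_{44} = u_4 * v_4 = -4 * -2 = 8
T_{55} = u_5 * v_5 = 6 * -8 = -48
T_{66} = u_6 * v_6 = -6 * 4 = -24
Tr(T) = -30 + 6 + 0 + 8 + -48 + -24 = -88

-88


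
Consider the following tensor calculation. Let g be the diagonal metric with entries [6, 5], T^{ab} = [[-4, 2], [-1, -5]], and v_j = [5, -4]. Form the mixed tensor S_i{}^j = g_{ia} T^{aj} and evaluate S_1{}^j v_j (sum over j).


Step 1: lower the first index. For a diagonal metric, g_{ia} T^{aj} = g_{ii} T^{ij} (no sum on i).
g_{11} = 6
S_1{}^1 = 6 * T^{11} = 6 * -4 = -24
S_1{}^2 = 6 * T^{12} = 6 * 2 = 12
Step 2: contract S_1{}^j with v_j.
S_1{}^1 * v_1 = -24 * 5 = -120
S_1{}^2 * v_2 = 12 * -4 = -48
Result = -120 + -48 = -168

-168


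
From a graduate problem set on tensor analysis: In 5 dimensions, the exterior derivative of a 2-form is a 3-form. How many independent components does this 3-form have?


The exterior derivative of a p-form is a (p+1)-form.
Its number of independent components is C(n, p+1).
n = 5, p+1 = 3
C(5, 3) = 10

10


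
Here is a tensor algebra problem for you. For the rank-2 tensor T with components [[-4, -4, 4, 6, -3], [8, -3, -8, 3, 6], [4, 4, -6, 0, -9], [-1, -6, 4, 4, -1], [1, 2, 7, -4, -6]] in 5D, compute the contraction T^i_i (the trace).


The contraction (trace) of a rank-2 tensor is the sum of its diagonal elements.
Diagonal entries: A[1,1] = -4, A[2,2] = -3, A[3,3] = -6, A[4,4] = 4, A[5,5] = -6
Tr(A) = -4 + -3 + -6 + 4 + -6 = -15

-15


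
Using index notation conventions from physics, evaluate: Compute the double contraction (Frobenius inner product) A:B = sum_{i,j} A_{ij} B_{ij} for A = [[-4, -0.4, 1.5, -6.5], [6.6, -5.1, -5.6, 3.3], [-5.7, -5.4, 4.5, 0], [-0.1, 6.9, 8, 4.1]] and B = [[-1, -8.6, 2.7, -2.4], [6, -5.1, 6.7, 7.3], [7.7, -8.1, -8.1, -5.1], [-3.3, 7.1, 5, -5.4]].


A:B = sum over all i,j of A_{ij} * B_{ij}.
Row 1: -4*-1=4, -0.4*-8.6=3.44, 1.5*2.7=4.05, -6.5*-2.4=15.6 => row sum = 27.09
Row 2: 6.6*6=39.6, -5.1*-5.1=26.01, -5.6*6.7=-37.52, 3.3*7.3=24.09 => row sum = 52.18
Row 3: -5.7*7.7=-43.89, -5.4*-8.1=43.74, 4.5*-8.1=-36.45, 0*-5.1=0 => row sum = -36.6
Row 4: -0.1*-3.3=0.33, 6.9*7.1=48.99, 8*5=40, 4.1*-5.4=-22.14 => row sum = 67.18
Total = 27.09 + 52.18 + -36.6 + 67.18 = 109.85

109.85


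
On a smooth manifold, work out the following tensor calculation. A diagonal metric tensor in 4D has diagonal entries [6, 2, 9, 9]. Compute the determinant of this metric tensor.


For a diagonal metric, the determinant is the product of diagonal entries.
Diagonal entries: 6, 2, 9, 9
det(g) = 6 * 2 * 9 * 9 = 972

972


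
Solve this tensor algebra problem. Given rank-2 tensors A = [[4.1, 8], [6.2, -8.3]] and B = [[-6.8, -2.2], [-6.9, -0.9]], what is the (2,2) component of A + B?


Tensor addition is component-wise: (A + B)_{ij} = A_{ij} + B_{ij}.
A_{22} = -8.3
B_{22} = -0.9
(A + B)_{22} = -8.3 + -0.9 = -9.2

-9.2


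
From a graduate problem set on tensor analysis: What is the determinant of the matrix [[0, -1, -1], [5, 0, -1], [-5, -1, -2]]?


Expanding along the first row, det(A) = a11*M_11 - a12*M_12 + a13*M_13, where M_1j is the (1,j) minor.
Minor M_11 = 0*-2 - -1*-1 = -1
Minor M_12 = 5*-2 - -1*-5 = -15
Minor M_13 = 5*-1 - 0*-5 = -5
det = 0*(-1) - -1*(-15) + -1*(-5)
    = 0 - 15 + 5
    = -10

-10


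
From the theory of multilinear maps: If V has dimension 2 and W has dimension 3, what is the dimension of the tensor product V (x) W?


The dimension of a tensor product is the product of dimensions.
dim(V) = 2, dim(W) = 3
dim(V (x) W) = 2 * 3 = 6

6


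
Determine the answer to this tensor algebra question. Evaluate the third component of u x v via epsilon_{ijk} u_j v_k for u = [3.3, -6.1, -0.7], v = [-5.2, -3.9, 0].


(u x v)_3 = sum_{j,k} epsilon_{3jk} u_j v_k. Only permutations of (1,2,3) contribute; the two non-zero terms are:
eps_{312} u_1 v_2 = 1 * 3.3 * -3.9 = -12.87
eps_{321} u_2 v_1 = -1 * -6.1 * -5.2 = -31.72
(u x v)_3 = -44.59

-44.59


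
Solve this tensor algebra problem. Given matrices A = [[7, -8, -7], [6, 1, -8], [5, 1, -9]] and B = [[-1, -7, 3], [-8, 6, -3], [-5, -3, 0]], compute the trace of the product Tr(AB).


Tr(AB) = sum_i (AB)_{ii} where (AB)_{ii} = sum_k A_{ik} B_{ki}.
(AB)_{11} = 7*-1 + -8*-8 + -7*-5 = 92
(AB)_{22} = 6*-7 + 1*6 + -8*-3 = -12
(AB)_{33} = 5*3 + 1*-3 + -9*0 = 12
Tr(AB) = 92 + -12 + 12 = 92

92


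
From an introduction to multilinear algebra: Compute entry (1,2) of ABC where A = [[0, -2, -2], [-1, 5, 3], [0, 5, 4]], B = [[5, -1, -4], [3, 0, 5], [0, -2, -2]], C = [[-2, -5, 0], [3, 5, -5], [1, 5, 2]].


(ABC)_{12} = sum_m (AB)_{1m} C_{m2}. First compute row 1 of AB.
(AB)_{11} = 0*5 + -2*3 + -2*0 = -6
(AB)_{12} = 0*-1 + -2*0 + -2*-2 = 4
(AB)_{13} = 0*-4 + -2*5 + -2*-2 = -6
Now contract with column 2 of C:
(AB)_{11} * C_{12} = -6 * -5 = 30
(AB)_{12} * C_{22} = 4 * 5 = 20
(AB)_{13} * C_{32} = -6 * 5 = -30
(ABC)_{12} = 30 + 20 + -30 = 20

20


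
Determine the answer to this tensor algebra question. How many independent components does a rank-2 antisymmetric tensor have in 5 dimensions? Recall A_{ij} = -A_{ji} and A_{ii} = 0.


An antisymmetric rank-2 tensor satisfies A_{ij} = -A_{ji}, so diagonal entries are zero.
The independent components are the upper-triangular entries: C(n, 2) = n(n-1)/2.
n = 5
C(5, 2) = 5 * 4 / 2 = 20 / 2 = 10

10


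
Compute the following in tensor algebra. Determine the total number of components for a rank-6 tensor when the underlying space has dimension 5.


The number of components of a rank-r tensor in d dimensions is d^r.
Here d = 5 and r = 6.
5^6 = 15625

15625


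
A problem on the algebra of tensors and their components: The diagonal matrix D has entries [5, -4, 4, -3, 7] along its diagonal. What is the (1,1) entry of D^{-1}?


For a diagonal matrix, the inverse has entries (D^{-1})_{ii} = 1/d_{ii}.
The diagonal entries are: d_{11} = 5, d_{22} = -4, d_{33} = 4, d_{44} = -3, d_{55} = 7
We need (D^{-1})_{11} = 1/d_{11} = 1/5 = 1/5

1/5


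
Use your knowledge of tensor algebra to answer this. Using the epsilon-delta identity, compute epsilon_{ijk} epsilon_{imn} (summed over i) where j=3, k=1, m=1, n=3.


Using the identity: epsilon_{ijk} epsilon_{imn} = delta_{jm} delta_{kn} - delta_{jn} delta_{km}.
delta_{31} = 0
delta_{13} = 0
delta_{33} = 1
delta_{11} = 1
Result = 0 * 0 - 1 * 1 = 0 - 1 = -1

-1


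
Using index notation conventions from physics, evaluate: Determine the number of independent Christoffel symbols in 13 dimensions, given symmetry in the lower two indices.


Christoffel symbols Gamma^k_{ij} are symmetric in i,j, so there are d * d(d+1)/2 independent symbols.
d = 13
d(d+1)/2 = 13 * 14 / 2 = 91
Total = 13 * 91 = 1183

1183


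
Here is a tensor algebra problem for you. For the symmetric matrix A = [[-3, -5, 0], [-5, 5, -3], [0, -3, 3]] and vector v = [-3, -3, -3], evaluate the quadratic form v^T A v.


First compute Av:
(Av)_1 = -3*-3 + -5*-3 + 0*-3 = 24
(Av)_2 = -5*-3 + 5*-3 + -3*-3 = 9
(Av)_3 = 0*-3 + -3*-3 + 3*-3 = 0
Av = [24, 9, 0]
Then v^T (Av) = -3*24 + -3*9 + -3*0
= -72 + -27 + 0 = -99

-99


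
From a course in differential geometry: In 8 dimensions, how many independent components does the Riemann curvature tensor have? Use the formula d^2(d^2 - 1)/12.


The Riemann tensor in d dimensions has d^2(d^2 - 1)/12 independent components.
d = 8, so d^2 = 64
d^2 - 1 = 63
d^2(d^2 - 1) = 64 * 63 = 4032
Divide by 12: 4032 / 12 = 336

336


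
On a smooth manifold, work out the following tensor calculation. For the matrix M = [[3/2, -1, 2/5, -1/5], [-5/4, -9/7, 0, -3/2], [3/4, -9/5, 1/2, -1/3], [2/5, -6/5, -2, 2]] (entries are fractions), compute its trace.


The trace is the sum of diagonal entries.
Diagonal: M[1,1] = 3/2, M[2,2] = -9/7, M[3,3] = 1/2, M[4,4] = 2
Tr(M) = 3/2 + -9/7 + 1/2 + 2
Computing step by step:
After adding M[1,1]: 3/2
After adding M[2,2]: 3/14
After adding M[3,3]: 5/7
After adding M[4,4]: 19/7
Tr(M) = 19/7

19/7


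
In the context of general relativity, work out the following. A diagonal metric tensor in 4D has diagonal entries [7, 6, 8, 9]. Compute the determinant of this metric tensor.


For a diagonal metric, the determinant is the product of diagonal entries.
Diagonal entries: 7, 6, 8, 9
det(g) = 7 * 6 * 8 * 9 = 3024

3024


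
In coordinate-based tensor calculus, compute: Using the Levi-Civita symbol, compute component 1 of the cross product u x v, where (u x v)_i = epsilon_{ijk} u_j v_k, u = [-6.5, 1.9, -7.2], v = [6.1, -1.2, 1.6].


(u x v)_1 = sum_{j,k} epsilon_{1jk} u_j v_k. Only permutations of (1,2,3) contribute; the two non-zero terms are:
eps_{123} u_2 v_3 = 1 * 1.9 * 1.6 = 3.04
eps_{132} u_3 v_2 = -1 * -7.2 * -1.2 = -8.64
(u x v)_1 = -5.6

-5.6


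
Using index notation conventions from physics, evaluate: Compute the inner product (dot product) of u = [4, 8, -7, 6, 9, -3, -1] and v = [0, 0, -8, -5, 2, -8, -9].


The inner product u . v = sum of u_i * v_i.
Term-by-term: 4 * 0, 8 * 0, -7 * -8, 6 * -5, 9 * 2, -3 * -8, -1 * -9
Products: 0, 0, 56, -30, 18, 24, 9
Sum = 0 + 0 + 56 + -30 + 18 + 24 + 9 = 77

77


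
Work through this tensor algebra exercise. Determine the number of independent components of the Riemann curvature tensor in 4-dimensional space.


The Riemann tensor in d dimensions has d^2(d^2 - 1)/12 independent components.
d = 4, so d^2 = 16
d^2 - 1 = 15
d^2(d^2 - 1) = 16 * 15 = 240
Divide by 12: 240 / 12 = 20

20


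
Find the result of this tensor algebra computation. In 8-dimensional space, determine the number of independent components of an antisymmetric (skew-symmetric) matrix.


An antisymmetric rank-2 tensor satisfies A_{ij} = -A_{ji}, so diagonal entries are zero.
The independent components are the upper-triangular entries: C(n, 2) = n(n-1)/2.
n = 8
C(8, 2) = 8 * 7 / 2 = 56 / 2 = 28

28


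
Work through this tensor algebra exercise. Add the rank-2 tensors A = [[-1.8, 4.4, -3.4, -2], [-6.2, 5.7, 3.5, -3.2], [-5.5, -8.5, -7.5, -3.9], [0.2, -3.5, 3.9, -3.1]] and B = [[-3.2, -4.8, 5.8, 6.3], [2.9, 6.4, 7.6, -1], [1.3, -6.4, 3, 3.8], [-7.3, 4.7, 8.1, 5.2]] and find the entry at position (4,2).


Tensor addition is component-wise: (A + B)_{ij} = A_{ij} + B_{ij}.
A_{42} = -3.5
B_{42} = 4.7
(A + B)_{42} = -3.5 + 4.7 = 1.2

1.2


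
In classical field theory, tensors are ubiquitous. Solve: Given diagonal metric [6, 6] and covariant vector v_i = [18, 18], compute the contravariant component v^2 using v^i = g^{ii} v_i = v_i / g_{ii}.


To raise an index with a diagonal metric: v^i = v_i / g_{ii}.
For index 2: v_2 = 18, g_{22} = 6
v^2 = 18 / 6 = 3

3


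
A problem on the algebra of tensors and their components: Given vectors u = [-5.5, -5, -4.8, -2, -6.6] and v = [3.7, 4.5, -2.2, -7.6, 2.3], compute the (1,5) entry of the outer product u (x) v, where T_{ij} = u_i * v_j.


The outer product entry T_{ij} = u_i * v_j.
We need i=1, j=5.
u_1 = -5.5, v_5 = 2.3
T_{1,5} = -5.5 * 2.3 = -12.65

-12.65


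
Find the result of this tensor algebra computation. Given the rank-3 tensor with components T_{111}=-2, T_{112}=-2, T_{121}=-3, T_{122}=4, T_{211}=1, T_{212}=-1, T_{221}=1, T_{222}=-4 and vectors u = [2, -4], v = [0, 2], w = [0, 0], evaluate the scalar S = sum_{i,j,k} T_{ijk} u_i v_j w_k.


S = sum over i,j,k of T_{ijk} u_i v_j w_k. Expanding all 8 terms:
T_{111}*u_1*v_1*w_1 = -2*2*0*0 = 0  (running total: 0)
T_{112}*u_1*v_1*w_2 = -2*2*0*0 = 0  (running total: 0)
T_{121}*u_1*v_2*w_1 = -3*2*2*0 = 0  (running total: 0)
T_{122}*u_1*v_2*w_2 = 4*2*2*0 = 0  (running total: 0)
T_{211}*u_2*v_1*w_1 = 1*-4*0*0 = 0  (running total: 0)
T_{212}*u_2*v_1*w_2 = -1*-4*0*0 = 0  (running total: 0)
T_{221}*u_2*v_2*w_1 = 1*-4*2*0 = 0  (running total: 0)
T_{222}*u_2*v_2*w_2 = -4*-4*2*0 = 0  (running total: 0)
S = 0

0


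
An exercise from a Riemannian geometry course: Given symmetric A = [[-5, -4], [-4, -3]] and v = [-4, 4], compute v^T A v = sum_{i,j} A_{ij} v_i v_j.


First compute Av:
(Av)_1 = -5*-4 + -4*4 = 4
(Av)_2 = -4*-4 + -3*4 = 4
Av = [4, 4]
Then v^T (Av) = -4*4 + 4*4
= -16 + 16 = 0

0


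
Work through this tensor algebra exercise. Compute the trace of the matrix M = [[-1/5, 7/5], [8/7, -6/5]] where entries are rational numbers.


The trace is the sum of diagonal entries.
Diagonal: M[1,1] = -1/5, M[2,2] = -6/5
Tr(M) = -1/5 + -6/5
Computing step by step:
After adding M[1,1]: -1/5
After adding M[2,2]: -7/5
Tr(M) = -7/5

-7/5


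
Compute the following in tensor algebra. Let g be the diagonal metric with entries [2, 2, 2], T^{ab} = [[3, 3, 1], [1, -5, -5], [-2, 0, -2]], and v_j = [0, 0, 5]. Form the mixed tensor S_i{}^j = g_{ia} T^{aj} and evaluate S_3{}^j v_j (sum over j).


Step 1: lower the first index. For a diagonal metric, g_{ia} T^{aj} = g_{ii} T^{ij} (no sum on i).
g_{33} = 2
S_3{}^1 = 2 * T^{31} = 2 * -2 = -4
S_3{}^2 = 2 * T^{32} = 2 * 0 = 0
S_3{}^3 = 2 * T^{33} = 2 * -2 = -4
Step 2: contract S_3{}^j with v_j.
S_3{}^1 * v_1 = -4 * 0 = 0
S_3{}^2 * v_2 = 0 * 0 = 0
S_3{}^3 * v_3 = -4 * 5 = -20
Result = 0 + 0 + -20 = -20

-20


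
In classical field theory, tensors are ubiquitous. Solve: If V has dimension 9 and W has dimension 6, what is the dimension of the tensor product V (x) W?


The dimension of a tensor product is the product of dimensions.
dim(V) = 9, dim(W) = 6
dim(V (x) W) = 9 * 6 = 54

54


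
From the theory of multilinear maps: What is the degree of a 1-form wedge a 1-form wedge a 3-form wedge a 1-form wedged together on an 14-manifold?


The degree of a wedge product is the sum of the degrees of the individual forms.
Degrees: 1, 1, 3, 1
Total degree = 1 + 1 + 3 + 1 = 6

6


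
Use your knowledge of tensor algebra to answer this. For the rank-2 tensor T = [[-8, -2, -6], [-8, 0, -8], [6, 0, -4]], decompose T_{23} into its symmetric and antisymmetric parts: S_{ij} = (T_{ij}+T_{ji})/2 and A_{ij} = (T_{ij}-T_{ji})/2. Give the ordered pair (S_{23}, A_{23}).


T_{23} = -8
T_{32} = 0
S_{23} = (-8 + 0)/2 = -8/2 = -4
A_{23} = (-8 - 0)/2 = -8/2 = -4
Check: S + A = -4 + -4 = -8 = T_{23}.

(-4, -4)


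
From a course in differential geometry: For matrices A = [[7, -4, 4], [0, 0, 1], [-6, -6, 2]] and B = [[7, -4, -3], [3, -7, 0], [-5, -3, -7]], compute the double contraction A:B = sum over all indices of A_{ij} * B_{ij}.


A:B = sum over all i,j of A_{ij} * B_{ij}.
Row 1: 7*7=49, -4*-4=16, 4*-3=-12 => row sum = 53
Row 2: 0*3=0, 0*-7=0, 1*0=0 => row sum = 0
Row 3: -6*-5=30, -6*-3=18, 2*-7=-14 => row sum = 34
Total = 53 + 0 + 34 = 87

87


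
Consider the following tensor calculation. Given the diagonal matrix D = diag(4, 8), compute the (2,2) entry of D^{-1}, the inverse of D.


For a diagonal matrix, the inverse has entries (D^{-1})_{ii} = 1/d_{ii}.
The diagonal entries are: d_{11} = 4, d_{22} = 8
We need (D^{-1})_{22} = 1/d_{22} = 1/8 = 1/8

1/8


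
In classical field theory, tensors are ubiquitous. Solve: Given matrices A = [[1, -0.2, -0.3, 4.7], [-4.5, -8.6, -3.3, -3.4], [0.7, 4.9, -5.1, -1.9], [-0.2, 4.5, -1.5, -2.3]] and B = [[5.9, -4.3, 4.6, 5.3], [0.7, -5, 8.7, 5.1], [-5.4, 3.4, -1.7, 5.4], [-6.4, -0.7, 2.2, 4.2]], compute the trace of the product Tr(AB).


Tr(AB) = sum_i (AB)_{ii} where (AB)_{ii} = sum_k A_{ik} B_{ki}.
(AB)_{11} = 1*5.9 + -0.2*0.7 + -0.3*-5.4 + 4.7*-6.4 = -22.7
(AB)_{22} = -4.5*-4.3 + -8.6*-5 + -3.3*3.4 + -3.4*-0.7 = 53.51
(AB)_{33} = 0.7*4.6 + 4.9*8.7 + -5.1*-1.7 + -1.9*2.2 = 50.34
(AB)_{44} = -0.2*5.3 + 4.5*5.1 + -1.5*5.4 + -2.3*4.2 = 4.13
Tr(AB) = -22.7 + 53.51 + 50.34 + 4.13 = 85.28

85.28


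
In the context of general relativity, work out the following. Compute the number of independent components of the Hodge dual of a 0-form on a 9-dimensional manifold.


The Hodge dual of a p-form on an n-dimensional manifold is an (n-p)-form.
n = 9, p = 0, so dual degree = 9 - 0 = 9
The number of components is C(n, n-p) = C(9, 9) = 1

1


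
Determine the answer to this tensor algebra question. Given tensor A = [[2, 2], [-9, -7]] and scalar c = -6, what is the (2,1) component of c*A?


Scalar multiplication: (cA)_{ij} = c * A_{ij}.
c = -6
A_{21} = -9
(cA)_{21} = -6 * -9 = 54

54


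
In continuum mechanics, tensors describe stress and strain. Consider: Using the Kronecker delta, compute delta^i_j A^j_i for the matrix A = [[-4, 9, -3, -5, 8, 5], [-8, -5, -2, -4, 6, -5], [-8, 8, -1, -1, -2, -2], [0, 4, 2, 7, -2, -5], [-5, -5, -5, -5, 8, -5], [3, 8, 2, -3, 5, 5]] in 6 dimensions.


The contraction (trace) of a rank-2 tensor is the sum of its diagonal elements.
Diagonal entries: A[1,1] = -4, A[2,2] = -5, A[3,3] = -1, A[4,4] = 7, A[5,5] = 8, A[6,6] = 5
Tr(A) = -4 + -5 + -1 + 7 + 8 + 5 = 10

10


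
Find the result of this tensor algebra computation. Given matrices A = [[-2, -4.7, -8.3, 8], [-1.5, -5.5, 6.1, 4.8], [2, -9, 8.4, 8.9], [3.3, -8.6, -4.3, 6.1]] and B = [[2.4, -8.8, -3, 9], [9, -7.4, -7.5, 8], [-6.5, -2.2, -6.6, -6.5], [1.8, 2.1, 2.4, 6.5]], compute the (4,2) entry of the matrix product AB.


(AB)_{ij} = sum_k A_{ik} B_{kj}.
For i=4, j=2:
A_{41} * B_{12} = 3.3 * -8.8 = -29.04
A_{42} * B_{22} = -8.6 * -7.4 = 63.64
A_{43} * B_{32} = -4.3 * -2.2 = 9.46
A_{44} * B_{42} = 6.1 * 2.1 = 12.81
Sum = -29.04 + 63.64 + 9.46 + 12.81 = 56.87

56.87


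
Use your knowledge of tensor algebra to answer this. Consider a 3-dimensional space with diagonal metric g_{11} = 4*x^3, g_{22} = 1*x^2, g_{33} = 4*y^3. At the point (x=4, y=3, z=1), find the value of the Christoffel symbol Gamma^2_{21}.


For a diagonal metric, Gamma^k_{ij} = (1/2) g^{kk} (dg_{ik}/dx_j + dg_{jk}/dx_i - dg_{ij}/dx_k).
The metric is diagonal, so g_{ab} = 0 for a != b.
At the given point: g_{11} = 256, g_{22} = 16, g_{33} = 108
g^{22} = 1/16
dg_{22}/dx_1 = dg_{22}/dx_1 = 8
dg_{12}/dx_2 = 0 (off-diagonal)
dg_{21}/dx_2 = 0 (off-diagonal)
Numerator = 8 + 0 - 0 = 8
Gamma^2_{21} = 8 / (2 * 16) = 1/4

1/4


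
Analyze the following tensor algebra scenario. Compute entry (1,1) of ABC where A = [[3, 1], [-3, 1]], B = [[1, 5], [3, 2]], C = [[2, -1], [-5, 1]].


(ABC)_{11} = sum_m (AB)_{1m} C_{m1}. First compute row 1 of AB.
(AB)_{11} = 3*1 + 1*3 = 6
(AB)_{12} = 3*5 + 1*2 = 17
Now contract with column 1 of C:
(AB)_{11} * C_{11} = 6 * 2 = 12
(AB)_{12} * C_{21} = 17 * -5 = -85
(ABC)_{11} = 12 + -85 = -73

-73


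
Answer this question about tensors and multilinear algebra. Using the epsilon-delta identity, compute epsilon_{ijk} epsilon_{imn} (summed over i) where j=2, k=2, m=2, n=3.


Using the identity: epsilon_{ijk} epsilon_{imn} = delta_{jm} delta_{kn} - delta_{jn} delta_{km}.
delta_{22} = 1
delta_{23} = 0
delta_{23} = 0
delta_{22} = 1
Result = 1 * 0 - 0 * 1 = 0 - 0 = 0

0


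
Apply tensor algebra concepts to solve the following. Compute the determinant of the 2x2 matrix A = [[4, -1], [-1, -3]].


For a 2x2 matrix [[a, b], [c, d]], det = a*d - b*c.
a = 4, b = -1, c = -1, d = -3
a*d = 4 * -3 = -12
b*c = -1 * -1 = 1
det = -12 - 1 = -13

-13


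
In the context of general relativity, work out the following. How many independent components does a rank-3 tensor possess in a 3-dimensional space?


The number of components of a rank-r tensor in d dimensions is d^r.
Here d = 3 and r = 3.
3^3 = 27

27


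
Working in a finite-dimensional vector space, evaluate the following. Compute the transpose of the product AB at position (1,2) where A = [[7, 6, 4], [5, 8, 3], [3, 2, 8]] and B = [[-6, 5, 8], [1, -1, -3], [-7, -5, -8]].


(AB)^T_{ij} = (AB)_{ji} = sum_k A_{jk} B_{ki}.
For i=1, j=2 we need (AB)_{21}:
A_{21} * B_{11} = 5 * -6 = -30
A_{22} * B_{21} = 8 * 1 = 8
A_{23} * B_{31} = 3 * -7 = -21
Sum = -30 + 8 + -21 = -43

-43


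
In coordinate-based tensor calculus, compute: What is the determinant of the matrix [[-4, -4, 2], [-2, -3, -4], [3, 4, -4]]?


Expanding along the first row, det(A) = a11*M_11 - a12*M_12 + a13*M_13, where M_1j is the (1,j) minor.
Minor M_11 = -3*-4 - -4*4 = 28
Minor M_12 = -2*-4 - -4*3 = 20
Minor M_13 = -2*4 - -3*3 = 1
det = -4*(28) - -4*(20) + 2*(1)
    = -112 - -80 + 2
    = -30

-30


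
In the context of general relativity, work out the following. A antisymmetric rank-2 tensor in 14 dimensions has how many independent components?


A antisymmetric rank-2 tensor in d dimensions has d(d-1)/2 independent components.
d = 14
d(d-1)/2 = 14 * 13 / 2 = 182 / 2 = 91

91


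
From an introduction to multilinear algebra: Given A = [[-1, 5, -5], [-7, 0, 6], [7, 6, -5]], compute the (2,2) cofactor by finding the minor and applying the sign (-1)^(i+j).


To find cofactor C_{22}, delete row 2 and column 2.
The resulting 2x2 submatrix is: [[-1, -5], [7, -5]]
Minor M_{22} = -1*-5 - -5*7
  = 5 - -35 = 40
Sign = (-1)^(2+2) = (-1)^4 = 1
Cofactor C_{22} = 1 * 40 = 40

40


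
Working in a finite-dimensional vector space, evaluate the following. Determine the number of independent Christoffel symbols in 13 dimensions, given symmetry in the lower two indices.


Christoffel symbols Gamma^k_{ij} are symmetric in i,j, so there are d * d(d+1)/2 independent symbols.
d = 13
d(d+1)/2 = 13 * 14 / 2 = 91
Total = 13 * 91 = 1183

1183


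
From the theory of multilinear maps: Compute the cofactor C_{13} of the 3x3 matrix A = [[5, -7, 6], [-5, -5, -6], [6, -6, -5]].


To find cofactor C_{13}, delete row 1 and column 3.
The resulting 2x2 submatrix is: [[-5, -5], [6, -6]]
Minor M_{13} = -5*-6 - -5*6
  = 30 - -30 = 60
Sign = (-1)^(1+3) = (-1)^4 = 1
Cofactor C_{13} = 1 * 60 = 60

60


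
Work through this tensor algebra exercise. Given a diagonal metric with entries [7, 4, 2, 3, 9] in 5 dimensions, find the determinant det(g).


For a diagonal metric, the determinant is the product of diagonal entries.
Diagonal entries: 7, 4, 2, 3, 9
det(g) = 7 * 4 * 2 * 3 * 9 = 1512

1512


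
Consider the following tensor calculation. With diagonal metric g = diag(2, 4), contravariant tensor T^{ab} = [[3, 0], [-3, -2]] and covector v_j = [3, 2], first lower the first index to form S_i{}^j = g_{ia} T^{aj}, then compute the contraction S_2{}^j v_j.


Step 1: lower the first index. For a diagonal metric, g_{ia} T^{aj} = g_{ii} T^{ij} (no sum on i).
g_{22} = 4
S_2{}^1 = 4 * T^{21} = 4 * -3 = -12
S_2{}^2 = 4 * T^{22} = 4 * -2 = -8
Step 2: contract S_2{}^j with v_j.
S_2{}^1 * v_1 = -12 * 3 = -36
S_2{}^2 * v_2 = -8 * 2 = -16
Result = -36 + -16 = -52

-52


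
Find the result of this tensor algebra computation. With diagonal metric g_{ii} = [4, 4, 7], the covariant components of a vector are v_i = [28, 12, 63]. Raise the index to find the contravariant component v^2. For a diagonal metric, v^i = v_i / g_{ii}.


To raise an index with a diagonal metric: v^i = v_i / g_{ii}.
For index 2: v_2 = 12, g_{22} = 4
v^2 = 12 / 4 = 3

3


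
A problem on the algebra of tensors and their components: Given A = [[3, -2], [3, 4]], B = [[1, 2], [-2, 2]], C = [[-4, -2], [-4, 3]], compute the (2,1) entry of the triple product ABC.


(ABC)_{21} = sum_m (AB)_{2m} C_{m1}. First compute row 2 of AB.
(AB)_{21} = 3*1 + 4*-2 = -5
(AB)_{22} = 3*2 + 4*2 = 14
Now contract with column 1 of C:
(AB)_{21} * C_{11} = -5 * -4 = 20
(AB)_{22} * C_{21} = 14 * -4 = -56
(ABC)_{21} = 20 + -56 = -36

-36


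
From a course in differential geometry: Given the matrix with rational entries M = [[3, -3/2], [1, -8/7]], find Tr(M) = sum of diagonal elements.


The trace is the sum of diagonal entries.
Diagonal: M[1,1] = 3, M[2,2] = -8/7
Tr(M) = 3 + -8/7
Computing step by step:
After adding M[1,1]: 3
After adding M[2,2]: 13/7
Tr(M) = 13/7

13/7


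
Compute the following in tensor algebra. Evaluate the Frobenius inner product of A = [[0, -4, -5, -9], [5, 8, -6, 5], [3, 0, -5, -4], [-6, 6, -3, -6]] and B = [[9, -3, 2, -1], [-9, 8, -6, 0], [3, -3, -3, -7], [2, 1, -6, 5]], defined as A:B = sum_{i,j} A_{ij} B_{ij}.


A:B = sum over all i,j of A_{ij} * B_{ij}.
Row 1: 0*9=0, -4*-3=12, -5*2=-10, -9*-1=9 => row sum = 11
Row 2: 5*-9=-45, 8*8=64, -6*-6=36, 5*0=0 => row sum = 55
Row 3: 3*3=9, 0*-3=0, -5*-3=15, -4*-7=28 => row sum = 52
Row 4: -6*2=-12, 6*1=6, -3*-6=18, -6*5=-30 => row sum = -18
Total = 11 + 55 + 52 + -18 = 100

100


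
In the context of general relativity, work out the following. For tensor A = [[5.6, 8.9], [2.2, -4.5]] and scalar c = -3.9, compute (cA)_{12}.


Scalar multiplication: (cA)_{ij} = c * A_{ij}.
c = -3.9
A_{12} = 8.9
(cA)_{12} = -3.9 * 8.9 = -34.71

-34.71


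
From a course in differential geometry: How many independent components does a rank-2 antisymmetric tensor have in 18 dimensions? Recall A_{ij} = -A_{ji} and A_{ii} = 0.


An antisymmetric rank-2 tensor satisfies A_{ij} = -A_{ji}, so diagonal entries are zero.
The independent components are the upper-triangular entries: C(n, 2) = n(n-1)/2.
n = 18
C(18, 2) = 18 * 17 / 2 = 306 / 2 = 153

153


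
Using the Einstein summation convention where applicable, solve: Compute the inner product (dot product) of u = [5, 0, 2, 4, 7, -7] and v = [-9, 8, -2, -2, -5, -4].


The inner product u . v = sum of u_i * v_i.
Term-by-term: 5 * -9, 0 * 8, 2 * -2, 4 * -2, 7 * -5, -7 * -4
Products: -45, 0, -4, -8, -35, 28
Sum = -45 + 0 + -4 + -8 + -35 + 28 = -64

-64


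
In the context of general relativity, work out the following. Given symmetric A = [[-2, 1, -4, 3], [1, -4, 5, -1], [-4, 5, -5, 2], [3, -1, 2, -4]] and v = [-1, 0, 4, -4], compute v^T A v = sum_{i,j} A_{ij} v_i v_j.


First compute Av:
(Av)_1 = -2*-1 + 1*0 + -4*4 + 3*-4 = -26
(Av)_2 = 1*-1 + -4*0 + 5*4 + -1*-4 = 23
(Av)_3 = -4*-1 + 5*0 + -5*4 + 2*-4 = -24
(Av)_4 = 3*-1 + -1*0 + 2*4 + -4*-4 = 21
Av = [-26, 23, -24, 21]
Then v^T (Av) = -1*-26 + 0*23 + 4*-24 + -4*21
= 26 + 0 + -96 + -84 = -154

-154
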